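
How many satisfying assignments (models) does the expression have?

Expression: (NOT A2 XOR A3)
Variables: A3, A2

Satisfying assignments: (0,0), (1,1)
Count: 2 out of 4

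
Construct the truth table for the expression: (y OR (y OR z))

y | z | Output
--------------
0 | 0 | 0
0 | 1 | 1
1 | 0 | 1
1 | 1 | 1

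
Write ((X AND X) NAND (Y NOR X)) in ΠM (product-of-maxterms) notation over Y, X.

ΠM() = TRUE (no maxterms)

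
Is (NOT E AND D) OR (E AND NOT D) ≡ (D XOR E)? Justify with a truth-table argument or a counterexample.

Yes, they are equivalent — the two output columns agree on all 4 assignments:
E | D | Expression 1 | Expression 2
-----------------------------------
0 | 0 | 0 | 0
0 | 1 | 1 | 1
1 | 0 | 1 | 1
1 | 1 | 0 | 0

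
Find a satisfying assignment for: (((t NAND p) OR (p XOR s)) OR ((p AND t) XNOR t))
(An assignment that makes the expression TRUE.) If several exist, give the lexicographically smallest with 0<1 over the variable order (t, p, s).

t=0, p=0, s=0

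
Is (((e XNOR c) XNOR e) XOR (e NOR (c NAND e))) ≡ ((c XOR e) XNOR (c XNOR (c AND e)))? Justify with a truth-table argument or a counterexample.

No. Counterexample: with c=0, e=1, Expression 1 = 0 but Expression 2 = 1.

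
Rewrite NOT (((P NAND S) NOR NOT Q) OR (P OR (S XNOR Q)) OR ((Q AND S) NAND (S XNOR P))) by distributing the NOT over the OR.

NOT ((P NAND S) NOR NOT Q) AND NOT (P OR (S XNOR Q)) AND NOT ((Q AND S) NAND (S XNOR P))
De Morgan's: NOT(OR of terms) = AND of negations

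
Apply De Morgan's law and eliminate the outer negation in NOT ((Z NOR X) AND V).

NOT (Z NOR X) OR NOT V
De Morgan's: NOT(AND of terms) = OR of negations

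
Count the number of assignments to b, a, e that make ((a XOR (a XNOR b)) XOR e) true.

Satisfying assignments: (0,0,0), (0,1,0), (1,0,1), (1,1,1)
Count: 4 out of 8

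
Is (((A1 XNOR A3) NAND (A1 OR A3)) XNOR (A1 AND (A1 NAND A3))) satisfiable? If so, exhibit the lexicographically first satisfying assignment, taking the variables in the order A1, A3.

A1=1, A3=0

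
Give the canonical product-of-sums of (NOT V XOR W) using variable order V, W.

ΠM(1, 2) = (V OR NOT W) AND (NOT V OR W)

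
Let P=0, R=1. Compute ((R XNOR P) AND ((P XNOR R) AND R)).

Substituting: ((1 XNOR 0) AND ((0 XNOR 1) AND 1))
= 0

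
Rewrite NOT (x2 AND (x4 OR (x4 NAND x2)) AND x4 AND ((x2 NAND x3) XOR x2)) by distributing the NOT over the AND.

NOT x2 OR NOT (x4 OR (x4 NAND x2)) OR NOT x4 OR NOT ((x2 NAND x3) XOR x2)
De Morgan's: NOT(AND of terms) = OR of negations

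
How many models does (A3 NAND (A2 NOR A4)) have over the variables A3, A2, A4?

Satisfying assignments: (0,0,0), (0,0,1), (0,1,0), (0,1,1), (1,0,1), (1,1,0), (1,1,1)
Count: 7 out of 8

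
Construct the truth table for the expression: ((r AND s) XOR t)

s | r | t | Output
------------------
0 | 0 | 0 | 0
0 | 0 | 1 | 1
0 | 1 | 0 | 0
0 | 1 | 1 | 1
1 | 0 | 0 | 0
1 | 0 | 1 | 1
1 | 1 | 0 | 1
1 | 1 | 1 | 0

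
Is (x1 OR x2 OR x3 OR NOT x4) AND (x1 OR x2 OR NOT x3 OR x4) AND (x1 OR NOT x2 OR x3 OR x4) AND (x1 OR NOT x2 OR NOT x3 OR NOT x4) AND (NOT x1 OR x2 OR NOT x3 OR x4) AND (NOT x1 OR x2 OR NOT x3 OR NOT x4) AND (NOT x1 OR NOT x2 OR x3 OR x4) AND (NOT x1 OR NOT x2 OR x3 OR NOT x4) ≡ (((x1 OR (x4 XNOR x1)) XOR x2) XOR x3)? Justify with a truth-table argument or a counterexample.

Yes, they are equivalent — the two output columns agree on all 16 assignments:
x1 | x2 | x3 | x4 | Expression 1 | Expression 2
-----------------------------------------------
0 | 0 | 0 | 0 | 1 | 1
0 | 0 | 0 | 1 | 0 | 0
0 | 0 | 1 | 0 | 0 | 0
0 | 0 | 1 | 1 | 1 | 1
0 | 1 | 0 | 0 | 0 | 0
0 | 1 | 0 | 1 | 1 | 1
0 | 1 | 1 | 0 | 1 | 1
0 | 1 | 1 | 1 | 0 | 0
1 | 0 | 0 | 0 | 1 | 1
1 | 0 | 0 | 1 | 1 | 1
1 | 0 | 1 | 0 | 0 | 0
1 | 0 | 1 | 1 | 0 | 0
1 | 1 | 0 | 0 | 0 | 0
1 | 1 | 0 | 1 | 0 | 0
1 | 1 | 1 | 0 | 1 | 1
1 | 1 | 1 | 1 | 1 | 1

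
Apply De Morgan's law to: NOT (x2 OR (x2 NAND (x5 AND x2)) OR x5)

NOT x2 AND NOT (x2 NAND (x5 AND x2)) AND NOT x5
De Morgan's: NOT(OR of terms) = AND of negations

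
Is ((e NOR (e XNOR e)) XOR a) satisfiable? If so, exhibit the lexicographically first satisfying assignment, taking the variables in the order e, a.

e=0, a=1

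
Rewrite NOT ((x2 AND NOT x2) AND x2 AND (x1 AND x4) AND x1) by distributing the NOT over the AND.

NOT (x2 AND NOT x2) OR NOT x2 OR NOT (x1 AND x4) OR NOT x1
De Morgan's: NOT(AND of terms) = OR of negations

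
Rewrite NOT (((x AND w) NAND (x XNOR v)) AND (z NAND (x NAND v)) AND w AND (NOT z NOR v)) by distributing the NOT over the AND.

NOT ((x AND w) NAND (x XNOR v)) OR NOT (z NAND (x NAND v)) OR NOT w OR NOT (NOT z NOR v)
De Morgan's: NOT(AND of terms) = OR of negations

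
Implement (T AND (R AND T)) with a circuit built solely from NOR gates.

((T NOR T) NOR (((R NOR R) NOR (T NOR T)) NOR ((R NOR R) NOR (T NOR T))))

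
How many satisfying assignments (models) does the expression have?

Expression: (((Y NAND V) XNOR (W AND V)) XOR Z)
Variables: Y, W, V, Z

Satisfying assignments: (0,0,0,1), (0,0,1,1), (0,1,0,1), (0,1,1,0), (1,0,0,1), (1,0,1,0), (1,1,0,1), (1,1,1,1)
Count: 8 out of 16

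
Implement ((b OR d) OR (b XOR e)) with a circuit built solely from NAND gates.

((((b NAND b) NAND (d NAND d)) NAND ((b NAND b) NAND (d NAND d))) NAND (((b NAND (b NAND e)) NAND (e NAND (b NAND e))) NAND ((b NAND (b NAND e)) NAND (e NAND (b NAND e)))))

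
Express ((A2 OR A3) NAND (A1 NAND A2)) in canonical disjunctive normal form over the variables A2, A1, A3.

(NOT A2 AND NOT A1 AND NOT A3) OR (NOT A2 AND A1 AND NOT A3) OR (A2 AND A1 AND NOT A3) OR (A2 AND A1 AND A3)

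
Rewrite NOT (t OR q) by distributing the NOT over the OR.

NOT t AND NOT q
De Morgan's: NOT(OR of terms) = AND of negations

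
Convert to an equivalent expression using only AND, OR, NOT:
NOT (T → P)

T AND NOT P
(Negated implication: NOT(A → B) = A AND NOT B)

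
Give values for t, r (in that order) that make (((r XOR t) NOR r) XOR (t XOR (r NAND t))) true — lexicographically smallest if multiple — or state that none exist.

t=0, r=1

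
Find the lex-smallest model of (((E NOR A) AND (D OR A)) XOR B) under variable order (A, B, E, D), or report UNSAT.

A=0, B=0, E=0, D=1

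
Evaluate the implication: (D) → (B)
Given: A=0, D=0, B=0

Antecedent (D) = 0; consequent (B) = 0.
0 → 0 = 1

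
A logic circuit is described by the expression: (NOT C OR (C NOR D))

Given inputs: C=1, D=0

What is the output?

Substituting: (NOT 1 OR (1 NOR 0))
= 0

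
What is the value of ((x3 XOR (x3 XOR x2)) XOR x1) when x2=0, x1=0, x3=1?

Substituting: ((1 XOR (1 XOR 0)) XOR 0)
= 0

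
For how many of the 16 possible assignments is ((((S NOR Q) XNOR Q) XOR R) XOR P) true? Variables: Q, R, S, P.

Satisfying assignments: (0,0,0,1), (0,0,1,0), (0,1,0,0), (0,1,1,1), (1,0,0,1), (1,0,1,1), (1,1,0,0), (1,1,1,0)
Count: 8 out of 16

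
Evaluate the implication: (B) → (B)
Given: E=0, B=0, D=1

Antecedent (B) = 0; consequent (B) = 0.
0 → 0 = 1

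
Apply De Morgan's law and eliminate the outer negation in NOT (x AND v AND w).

NOT x OR NOT v OR NOT w
De Morgan's: NOT(AND of terms) = OR of negations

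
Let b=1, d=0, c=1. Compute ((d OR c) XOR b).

Substituting: ((0 OR 1) XOR 1)
= 0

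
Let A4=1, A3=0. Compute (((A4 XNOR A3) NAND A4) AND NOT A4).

Substituting: (((1 XNOR 0) NAND 1) AND NOT 1)
= 0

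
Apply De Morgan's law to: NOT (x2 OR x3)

NOT x2 AND NOT x3
De Morgan's: NOT(OR of terms) = AND of negations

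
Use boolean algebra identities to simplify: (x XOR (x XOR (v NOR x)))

By XOR self-cancellation ((E XOR v) XOR v = E):
= (v NOR x)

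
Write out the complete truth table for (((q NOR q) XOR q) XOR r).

q | r | Output
--------------
0 | 0 | 1
0 | 1 | 0
1 | 0 | 1
1 | 1 | 0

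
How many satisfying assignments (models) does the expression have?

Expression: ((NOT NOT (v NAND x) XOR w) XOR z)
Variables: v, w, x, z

Satisfying assignments: (0,0,0,0), (0,0,1,0), (0,1,0,1), (0,1,1,1), (1,0,0,0), (1,0,1,1), (1,1,0,1), (1,1,1,0)
Count: 8 out of 16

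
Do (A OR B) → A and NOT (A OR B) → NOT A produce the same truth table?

No, Inverse is not equivalent to original (counterexample: A=0, B=1)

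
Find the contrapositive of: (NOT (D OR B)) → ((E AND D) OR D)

Contrapositive: NOT ((E AND D) OR D) → (D OR B)
Note: A statement and its contrapositive are logically equivalent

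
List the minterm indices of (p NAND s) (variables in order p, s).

Σm(0, 1, 2) = (NOT p AND NOT s) OR (NOT p AND s) OR (p AND NOT s)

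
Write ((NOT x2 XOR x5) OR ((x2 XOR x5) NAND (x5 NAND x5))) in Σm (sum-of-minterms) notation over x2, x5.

Σm(0, 1, 3) = (NOT x2 AND NOT x5) OR (NOT x2 AND x5) OR (x2 AND x5)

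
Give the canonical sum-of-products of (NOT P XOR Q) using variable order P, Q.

Σm(0, 3) = (NOT P AND NOT Q) OR (P AND Q)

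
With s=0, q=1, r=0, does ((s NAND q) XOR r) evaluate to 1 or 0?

Substituting: ((0 NAND 1) XOR 0)
= 1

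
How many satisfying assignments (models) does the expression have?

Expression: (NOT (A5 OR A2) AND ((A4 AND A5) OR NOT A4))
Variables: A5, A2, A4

Satisfying assignments: (0,0,0)
Count: 1 out of 8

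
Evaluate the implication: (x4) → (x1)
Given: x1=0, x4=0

Antecedent (x4) = 0; consequent (x1) = 0.
0 → 0 = 1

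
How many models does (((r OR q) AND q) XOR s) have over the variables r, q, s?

Satisfying assignments: (0,0,1), (0,1,0), (1,0,1), (1,1,0)
Count: 4 out of 8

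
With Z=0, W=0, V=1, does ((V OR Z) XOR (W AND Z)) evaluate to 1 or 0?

Substituting: ((1 OR 0) XOR (0 AND 0))
= 1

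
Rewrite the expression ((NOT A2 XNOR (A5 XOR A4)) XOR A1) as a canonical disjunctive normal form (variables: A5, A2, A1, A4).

(NOT A5 AND NOT A2 AND NOT A1 AND A4) OR (NOT A5 AND NOT A2 AND A1 AND NOT A4) OR (NOT A5 AND A2 AND NOT A1 AND NOT A4) OR (NOT A5 AND A2 AND A1 AND A4) OR (A5 AND NOT A2 AND NOT A1 AND NOT A4) OR (A5 AND NOT A2 AND A1 AND A4) OR (A5 AND A2 AND NOT A1 AND A4) OR (A5 AND A2 AND A1 AND NOT A4)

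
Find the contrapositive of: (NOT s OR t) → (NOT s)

Contrapositive: s → NOT (NOT s OR t)
Note: A statement and its contrapositive are logically equivalent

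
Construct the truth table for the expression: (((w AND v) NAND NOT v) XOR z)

w | z | v | Output
------------------
0 | 0 | 0 | 1
0 | 0 | 1 | 1
0 | 1 | 0 | 0
0 | 1 | 1 | 0
1 | 0 | 0 | 1
1 | 0 | 1 | 1
1 | 1 | 0 | 0
1 | 1 | 1 | 0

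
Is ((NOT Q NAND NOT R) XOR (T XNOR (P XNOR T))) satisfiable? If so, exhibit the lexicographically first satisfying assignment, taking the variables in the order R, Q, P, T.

R=0, Q=0, P=1, T=0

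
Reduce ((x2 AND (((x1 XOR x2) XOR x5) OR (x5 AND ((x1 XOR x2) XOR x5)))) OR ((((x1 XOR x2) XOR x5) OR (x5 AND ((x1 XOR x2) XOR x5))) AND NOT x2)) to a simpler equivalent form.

By distribution ((E AND v) OR (E AND NOT v) = E) then absorption (E OR (E AND v) = E):
= ((x1 XOR x2) XOR x5)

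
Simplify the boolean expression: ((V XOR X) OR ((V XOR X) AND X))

By absorption (E OR (E AND v) = E):
= (V XOR X)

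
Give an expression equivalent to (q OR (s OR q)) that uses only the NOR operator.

((q NOR ((s NOR q) NOR (s NOR q))) NOR (q NOR ((s NOR q) NOR (s NOR q))))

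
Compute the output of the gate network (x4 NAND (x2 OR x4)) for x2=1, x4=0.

Substituting: (0 NAND (1 OR 0))
= 1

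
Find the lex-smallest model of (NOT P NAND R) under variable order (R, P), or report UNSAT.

R=0, P=0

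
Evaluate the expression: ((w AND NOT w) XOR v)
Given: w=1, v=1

Substituting: ((1 AND NOT 1) XOR 1)
= 1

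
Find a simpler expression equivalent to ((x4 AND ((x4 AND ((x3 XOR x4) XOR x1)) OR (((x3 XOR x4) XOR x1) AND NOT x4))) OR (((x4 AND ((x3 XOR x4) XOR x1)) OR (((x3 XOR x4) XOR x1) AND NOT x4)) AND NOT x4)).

By distribution ((E AND v) OR (E AND NOT v) = E) then distribution ((E AND v) OR (E AND NOT v) = E):
= ((x3 XOR x4) XOR x1)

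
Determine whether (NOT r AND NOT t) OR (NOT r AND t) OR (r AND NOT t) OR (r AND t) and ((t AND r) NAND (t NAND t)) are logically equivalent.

Yes, they are equivalent — the two output columns agree on all 4 assignments:
r | t | Expression 1 | Expression 2
-----------------------------------
0 | 0 | 1 | 1
0 | 1 | 1 | 1
1 | 0 | 1 | 1
1 | 1 | 1 | 1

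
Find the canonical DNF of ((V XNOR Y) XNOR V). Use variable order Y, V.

(Y AND NOT V) OR (Y AND V)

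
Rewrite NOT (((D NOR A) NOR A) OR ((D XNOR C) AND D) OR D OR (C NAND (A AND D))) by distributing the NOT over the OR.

NOT ((D NOR A) NOR A) AND NOT ((D XNOR C) AND D) AND NOT D AND NOT (C NAND (A AND D))
De Morgan's: NOT(OR of terms) = AND of negations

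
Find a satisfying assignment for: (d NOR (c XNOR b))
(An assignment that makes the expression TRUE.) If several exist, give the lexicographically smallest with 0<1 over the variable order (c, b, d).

c=0, b=1, d=0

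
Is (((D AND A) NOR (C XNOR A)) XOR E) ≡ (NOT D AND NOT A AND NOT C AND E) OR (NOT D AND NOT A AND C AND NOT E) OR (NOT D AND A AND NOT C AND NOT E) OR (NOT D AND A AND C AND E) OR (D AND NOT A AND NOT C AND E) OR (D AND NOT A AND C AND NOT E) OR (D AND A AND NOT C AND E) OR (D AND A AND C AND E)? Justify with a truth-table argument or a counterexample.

Yes, they are equivalent — the two output columns agree on all 16 assignments:
D | A | C | E | Expression 1 | Expression 2
-------------------------------------------
0 | 0 | 0 | 0 | 0 | 0
0 | 0 | 0 | 1 | 1 | 1
0 | 0 | 1 | 0 | 1 | 1
0 | 0 | 1 | 1 | 0 | 0
0 | 1 | 0 | 0 | 1 | 1
0 | 1 | 0 | 1 | 0 | 0
0 | 1 | 1 | 0 | 0 | 0
0 | 1 | 1 | 1 | 1 | 1
1 | 0 | 0 | 0 | 0 | 0
1 | 0 | 0 | 1 | 1 | 1
1 | 0 | 1 | 0 | 1 | 1
1 | 0 | 1 | 1 | 0 | 0
1 | 1 | 0 | 0 | 0 | 0
1 | 1 | 0 | 1 | 1 | 1
1 | 1 | 1 | 0 | 0 | 0
1 | 1 | 1 | 1 | 1 | 1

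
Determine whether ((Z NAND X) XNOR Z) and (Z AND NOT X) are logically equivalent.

Yes, they are equivalent — the two output columns agree on all 4 assignments:
Z | X | Expression 1 | Expression 2
-----------------------------------
0 | 0 | 0 | 0
0 | 1 | 0 | 0
1 | 0 | 1 | 1
1 | 1 | 0 | 0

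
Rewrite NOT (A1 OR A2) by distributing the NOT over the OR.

NOT A1 AND NOT A2
De Morgan's: NOT(OR of terms) = AND of negations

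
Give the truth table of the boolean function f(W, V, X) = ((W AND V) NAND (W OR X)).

W | V | X | Output
------------------
0 | 0 | 0 | 1
0 | 0 | 1 | 1
0 | 1 | 0 | 1
0 | 1 | 1 | 1
1 | 0 | 0 | 1
1 | 0 | 1 | 1
1 | 1 | 0 | 0
1 | 1 | 1 | 0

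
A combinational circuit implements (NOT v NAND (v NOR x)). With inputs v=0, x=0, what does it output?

Substituting: (NOT 0 NAND (0 NOR 0))
= 0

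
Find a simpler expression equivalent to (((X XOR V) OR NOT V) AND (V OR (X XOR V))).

By distribution ((E OR v) AND (E OR NOT v) = E):
= (X XOR V)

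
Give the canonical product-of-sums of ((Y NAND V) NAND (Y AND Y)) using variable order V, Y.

ΠM(1) = (V OR NOT Y)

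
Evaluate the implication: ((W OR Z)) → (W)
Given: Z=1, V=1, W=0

Antecedent ((W OR Z)) = 1; consequent (W) = 0.
1 → 0 = 0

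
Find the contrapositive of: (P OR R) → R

Contrapositive: NOT R → NOT (P OR R)
Note: A statement and its contrapositive are logically equivalent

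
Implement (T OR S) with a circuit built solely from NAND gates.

((T NAND T) NAND (S NAND S))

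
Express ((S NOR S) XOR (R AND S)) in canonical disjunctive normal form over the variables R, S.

(NOT R AND NOT S) OR (R AND NOT S) OR (R AND S)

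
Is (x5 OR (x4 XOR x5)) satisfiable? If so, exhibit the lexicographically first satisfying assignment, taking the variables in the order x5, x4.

x5=0, x4=1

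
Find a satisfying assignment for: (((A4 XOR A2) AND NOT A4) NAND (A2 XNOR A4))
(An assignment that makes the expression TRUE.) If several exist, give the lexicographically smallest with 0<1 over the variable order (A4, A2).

A4=0, A2=0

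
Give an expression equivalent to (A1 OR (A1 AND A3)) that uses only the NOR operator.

((A1 NOR ((A1 NOR A1) NOR (A3 NOR A3))) NOR (A1 NOR ((A1 NOR A1) NOR (A3 NOR A3))))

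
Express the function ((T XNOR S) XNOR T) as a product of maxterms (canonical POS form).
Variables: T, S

ΠM(0, 2) = (T OR S) AND (NOT T OR S)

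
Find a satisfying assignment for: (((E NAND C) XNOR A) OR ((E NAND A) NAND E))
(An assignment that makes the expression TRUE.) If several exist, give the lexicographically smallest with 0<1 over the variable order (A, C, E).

A=0, C=0, E=0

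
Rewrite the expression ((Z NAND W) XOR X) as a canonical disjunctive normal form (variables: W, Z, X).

(NOT W AND NOT Z AND NOT X) OR (NOT W AND Z AND NOT X) OR (W AND NOT Z AND NOT X) OR (W AND Z AND X)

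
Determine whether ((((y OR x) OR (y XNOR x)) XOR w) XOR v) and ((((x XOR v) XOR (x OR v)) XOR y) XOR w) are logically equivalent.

No. Counterexample: with x=0, y=0, w=0, v=0, Expression 1 = 1 but Expression 2 = 0.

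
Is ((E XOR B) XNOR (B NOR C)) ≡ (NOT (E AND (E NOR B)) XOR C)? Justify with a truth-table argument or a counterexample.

No. Counterexample: with C=0, E=0, B=0, Expression 1 = 0 but Expression 2 = 1.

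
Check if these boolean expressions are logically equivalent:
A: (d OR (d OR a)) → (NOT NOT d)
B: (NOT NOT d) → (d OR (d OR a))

No, Converse is not equivalent to original (counterexample: c=0, d=0, a=1)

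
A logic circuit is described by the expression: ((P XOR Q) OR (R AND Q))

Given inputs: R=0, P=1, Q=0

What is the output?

Substituting: ((1 XOR 0) OR (0 AND 0))
= 1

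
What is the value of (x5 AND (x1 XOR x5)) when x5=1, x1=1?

Substituting: (1 AND (1 XOR 1))
= 0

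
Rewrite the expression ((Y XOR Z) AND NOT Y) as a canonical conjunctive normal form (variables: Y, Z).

(Y OR Z) AND (NOT Y OR Z) AND (NOT Y OR NOT Z)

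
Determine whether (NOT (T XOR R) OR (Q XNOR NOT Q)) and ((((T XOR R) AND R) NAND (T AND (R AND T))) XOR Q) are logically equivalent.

No. Counterexample: with R=0, T=0, Q=1, Expression 1 = 1 but Expression 2 = 0.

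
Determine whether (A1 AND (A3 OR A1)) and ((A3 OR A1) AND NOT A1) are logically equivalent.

No. Counterexample: with A3=0, A1=1, Expression 1 = 1 but Expression 2 = 0.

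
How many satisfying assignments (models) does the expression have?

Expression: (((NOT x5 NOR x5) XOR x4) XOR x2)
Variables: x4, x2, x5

Satisfying assignments: (0,1,0), (0,1,1), (1,0,0), (1,0,1)
Count: 4 out of 8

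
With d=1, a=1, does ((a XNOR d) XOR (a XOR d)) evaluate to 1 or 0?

Substituting: ((1 XNOR 1) XOR (1 XOR 1))
= 1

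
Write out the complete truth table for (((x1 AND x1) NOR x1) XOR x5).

x1 | x5 | Output
----------------
0 | 0 | 1
0 | 1 | 0
1 | 0 | 0
1 | 1 | 1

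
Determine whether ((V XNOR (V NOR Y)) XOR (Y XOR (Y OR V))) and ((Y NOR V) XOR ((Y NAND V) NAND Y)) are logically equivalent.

No. Counterexample: with V=0, Y=1, Expression 1 = 1 but Expression 2 = 0.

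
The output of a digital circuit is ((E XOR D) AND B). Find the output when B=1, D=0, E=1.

Substituting: ((1 XOR 0) AND 1)
= 1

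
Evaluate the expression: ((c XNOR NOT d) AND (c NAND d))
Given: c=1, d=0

Substituting: ((1 XNOR NOT 0) AND (1 NAND 0))
= 1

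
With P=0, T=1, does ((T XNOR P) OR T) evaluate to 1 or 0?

Substituting: ((1 XNOR 0) OR 1)
= 1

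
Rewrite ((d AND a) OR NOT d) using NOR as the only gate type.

((((d NOR d) NOR (a NOR a)) NOR (d NOR d)) NOR (((d NOR d) NOR (a NOR a)) NOR (d NOR d)))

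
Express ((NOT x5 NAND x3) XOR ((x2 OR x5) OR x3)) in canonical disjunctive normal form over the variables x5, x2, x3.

(NOT x5 AND NOT x2 AND NOT x3) OR (NOT x5 AND NOT x2 AND x3) OR (NOT x5 AND x2 AND x3)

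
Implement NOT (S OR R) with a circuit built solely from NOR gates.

(((S NOR R) NOR (S NOR R)) NOR ((S NOR R) NOR (S NOR R)))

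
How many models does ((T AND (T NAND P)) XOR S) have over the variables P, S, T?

Satisfying assignments: (0,0,1), (0,1,0), (1,1,0), (1,1,1)
Count: 4 out of 8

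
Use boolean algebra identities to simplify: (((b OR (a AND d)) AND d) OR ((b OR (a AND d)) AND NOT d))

By distribution ((E AND v) OR (E AND NOT v) = E):
= (b OR (a AND d))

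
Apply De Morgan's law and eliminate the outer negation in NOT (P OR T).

NOT P AND NOT T
De Morgan's: NOT(OR of terms) = AND of negations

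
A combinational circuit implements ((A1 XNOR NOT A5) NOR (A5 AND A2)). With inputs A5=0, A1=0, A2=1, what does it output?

Substituting: ((0 XNOR NOT 0) NOR (0 AND 1))
= 1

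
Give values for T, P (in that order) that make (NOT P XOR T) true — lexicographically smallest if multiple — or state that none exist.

T=0, P=0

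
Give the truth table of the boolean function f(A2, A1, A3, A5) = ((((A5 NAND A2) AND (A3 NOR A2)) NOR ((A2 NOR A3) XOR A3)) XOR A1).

A2 | A1 | A3 | A5 | Output
--------------------------
0 | 0 | 0 | 0 | 0
0 | 0 | 0 | 1 | 0
0 | 0 | 1 | 0 | 0
0 | 0 | 1 | 1 | 0
0 | 1 | 0 | 0 | 1
0 | 1 | 0 | 1 | 1
0 | 1 | 1 | 0 | 1
0 | 1 | 1 | 1 | 1
1 | 0 | 0 | 0 | 1
1 | 0 | 0 | 1 | 1
1 | 0 | 1 | 0 | 0
1 | 0 | 1 | 1 | 0
1 | 1 | 0 | 0 | 0
1 | 1 | 0 | 1 | 0
1 | 1 | 1 | 0 | 1
1 | 1 | 1 | 1 | 1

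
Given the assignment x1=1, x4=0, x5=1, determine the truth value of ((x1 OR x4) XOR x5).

Substituting: ((1 OR 0) XOR 1)
= 0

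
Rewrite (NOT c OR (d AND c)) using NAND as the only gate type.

(((c NAND c) NAND (c NAND c)) NAND (((d NAND c) NAND (d NAND c)) NAND ((d NAND c) NAND (d NAND c))))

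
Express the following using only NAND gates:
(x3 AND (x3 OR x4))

((x3 NAND ((x3 NAND x3) NAND (x4 NAND x4))) NAND (x3 NAND ((x3 NAND x3) NAND (x4 NAND x4))))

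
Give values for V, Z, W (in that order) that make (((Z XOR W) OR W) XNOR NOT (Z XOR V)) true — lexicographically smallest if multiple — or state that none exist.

V=0, Z=0, W=1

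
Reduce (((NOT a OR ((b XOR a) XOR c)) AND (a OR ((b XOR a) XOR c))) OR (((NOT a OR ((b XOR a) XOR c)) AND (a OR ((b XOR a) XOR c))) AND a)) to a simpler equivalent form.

By absorption (E OR (E AND v) = E) then distribution ((E OR v) AND (E OR NOT v) = E):
= ((b XOR a) XOR c)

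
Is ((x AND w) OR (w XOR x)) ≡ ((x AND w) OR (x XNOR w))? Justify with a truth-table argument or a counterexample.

No. Counterexample: with x=0, w=0, Expression 1 = 0 but Expression 2 = 1.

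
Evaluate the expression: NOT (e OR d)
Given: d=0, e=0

Substituting: NOT (0 OR 0)
= 1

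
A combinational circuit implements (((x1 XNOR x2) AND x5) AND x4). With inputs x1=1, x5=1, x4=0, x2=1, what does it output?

Substituting: (((1 XNOR 1) AND 1) AND 0)
= 0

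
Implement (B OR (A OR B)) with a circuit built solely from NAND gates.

((B NAND B) NAND (((A NAND A) NAND (B NAND B)) NAND ((A NAND A) NAND (B NAND B))))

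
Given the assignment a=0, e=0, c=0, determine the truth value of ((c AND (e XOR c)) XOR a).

Substituting: ((0 AND (0 XOR 0)) XOR 0)
= 0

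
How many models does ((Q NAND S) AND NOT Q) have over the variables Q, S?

Satisfying assignments: (0,0), (0,1)
Count: 2 out of 4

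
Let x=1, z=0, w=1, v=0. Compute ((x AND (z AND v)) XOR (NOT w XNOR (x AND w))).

Substituting: ((1 AND (0 AND 0)) XOR (NOT 1 XNOR (1 AND 1)))
= 0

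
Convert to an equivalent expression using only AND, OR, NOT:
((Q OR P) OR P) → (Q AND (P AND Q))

NOT ((Q OR P) OR P) OR (Q AND (P AND Q))
(Implication elimination: A → B = NOT A OR B)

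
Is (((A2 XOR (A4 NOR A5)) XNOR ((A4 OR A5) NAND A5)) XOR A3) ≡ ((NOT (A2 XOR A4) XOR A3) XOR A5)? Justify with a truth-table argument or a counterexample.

No. Counterexample: with A4=0, A3=0, A5=1, A2=0, Expression 1 = 1 but Expression 2 = 0.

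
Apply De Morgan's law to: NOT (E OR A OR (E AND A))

NOT E AND NOT A AND NOT (E AND A)
De Morgan's: NOT(OR of terms) = AND of negations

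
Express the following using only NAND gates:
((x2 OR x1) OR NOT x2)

((((x2 NAND x2) NAND (x1 NAND x1)) NAND ((x2 NAND x2) NAND (x1 NAND x1))) NAND ((x2 NAND x2) NAND (x2 NAND x2)))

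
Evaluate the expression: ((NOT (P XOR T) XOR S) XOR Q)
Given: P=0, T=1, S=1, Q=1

Substituting: ((NOT (0 XOR 1) XOR 1) XOR 1)
= 0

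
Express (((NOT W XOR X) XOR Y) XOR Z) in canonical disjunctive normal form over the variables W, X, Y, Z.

(NOT W AND NOT X AND NOT Y AND NOT Z) OR (NOT W AND NOT X AND Y AND Z) OR (NOT W AND X AND NOT Y AND Z) OR (NOT W AND X AND Y AND NOT Z) OR (W AND NOT X AND NOT Y AND Z) OR (W AND NOT X AND Y AND NOT Z) OR (W AND X AND NOT Y AND NOT Z) OR (W AND X AND Y AND Z)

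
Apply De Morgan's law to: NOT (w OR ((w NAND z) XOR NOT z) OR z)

NOT w AND NOT ((w NAND z) XOR NOT z) AND NOT z
De Morgan's: NOT(OR of terms) = AND of negations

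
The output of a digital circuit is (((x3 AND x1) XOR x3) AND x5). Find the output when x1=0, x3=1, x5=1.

Substituting: (((1 AND 0) XOR 1) AND 1)
= 1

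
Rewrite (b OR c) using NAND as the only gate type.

((b NAND b) NAND (c NAND c))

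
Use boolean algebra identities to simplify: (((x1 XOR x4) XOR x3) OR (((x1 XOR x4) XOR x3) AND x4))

By absorption (E OR (E AND v) = E):
= ((x1 XOR x4) XOR x3)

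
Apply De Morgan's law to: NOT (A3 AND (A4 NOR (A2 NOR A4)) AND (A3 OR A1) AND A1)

NOT A3 OR NOT (A4 NOR (A2 NOR A4)) OR NOT (A3 OR A1) OR NOT A1
De Morgan's: NOT(AND of terms) = OR of negations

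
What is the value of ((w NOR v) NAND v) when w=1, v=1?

Substituting: ((1 NOR 1) NAND 1)
= 1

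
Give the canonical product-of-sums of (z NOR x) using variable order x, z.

ΠM(1, 2, 3) = (x OR NOT z) AND (NOT x OR z) AND (NOT x OR NOT z)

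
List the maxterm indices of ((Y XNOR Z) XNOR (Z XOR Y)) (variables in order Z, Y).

ΠM(0, 1, 2, 3) = (Z OR Y) AND (Z OR NOT Y) AND (NOT Z OR Y) AND (NOT Z OR NOT Y)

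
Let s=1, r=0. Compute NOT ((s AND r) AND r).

Substituting: NOT ((1 AND 0) AND 0)
= 1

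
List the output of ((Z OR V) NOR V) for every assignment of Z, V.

Z | V | Output
--------------
0 | 0 | 1
0 | 1 | 0
1 | 0 | 0
1 | 1 | 0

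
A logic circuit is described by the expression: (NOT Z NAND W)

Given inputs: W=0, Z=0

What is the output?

Substituting: (NOT 0 NAND 0)
= 1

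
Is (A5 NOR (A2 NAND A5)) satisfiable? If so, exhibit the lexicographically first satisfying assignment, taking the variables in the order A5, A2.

UNSATISFIABLE - no assignment makes this expression true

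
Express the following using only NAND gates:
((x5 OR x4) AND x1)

((((x5 NAND x5) NAND (x4 NAND x4)) NAND x1) NAND (((x5 NAND x5) NAND (x4 NAND x4)) NAND x1))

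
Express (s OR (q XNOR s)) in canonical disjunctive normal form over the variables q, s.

(NOT q AND NOT s) OR (NOT q AND s) OR (q AND s)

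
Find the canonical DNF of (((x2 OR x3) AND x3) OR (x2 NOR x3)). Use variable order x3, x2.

(NOT x3 AND NOT x2) OR (x3 AND NOT x2) OR (x3 AND x2)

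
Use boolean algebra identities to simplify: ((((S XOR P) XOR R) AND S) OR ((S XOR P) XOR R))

By absorption (E OR (E AND v) = E):
= ((S XOR P) XOR R)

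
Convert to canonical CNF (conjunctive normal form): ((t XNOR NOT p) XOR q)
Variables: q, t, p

(q OR t OR p) AND (q OR NOT t OR NOT p) AND (NOT q OR t OR NOT p) AND (NOT q OR NOT t OR p)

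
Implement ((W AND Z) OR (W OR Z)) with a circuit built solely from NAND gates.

((((W NAND Z) NAND (W NAND Z)) NAND ((W NAND Z) NAND (W NAND Z))) NAND (((W NAND W) NAND (Z NAND Z)) NAND ((W NAND W) NAND (Z NAND Z))))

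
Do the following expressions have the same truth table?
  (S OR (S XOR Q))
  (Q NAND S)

No. Counterexample: with S=0, Q=0, Expression 1 = 0 but Expression 2 = 1.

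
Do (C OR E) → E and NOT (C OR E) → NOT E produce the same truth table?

No, Inverse is not equivalent to original (counterexample: C=1, E=0)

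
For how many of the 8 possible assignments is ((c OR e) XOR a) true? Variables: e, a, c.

Satisfying assignments: (0,0,1), (0,1,0), (1,0,0), (1,0,1)
Count: 4 out of 8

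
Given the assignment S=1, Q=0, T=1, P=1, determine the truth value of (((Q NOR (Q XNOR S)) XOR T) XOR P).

Substituting: (((0 NOR (0 XNOR 1)) XOR 1) XOR 1)
= 1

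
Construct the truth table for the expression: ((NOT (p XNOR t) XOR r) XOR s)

t | r | s | p | Output
----------------------
0 | 0 | 0 | 0 | 0
0 | 0 | 0 | 1 | 1
0 | 0 | 1 | 0 | 1
0 | 0 | 1 | 1 | 0
0 | 1 | 0 | 0 | 1
0 | 1 | 0 | 1 | 0
0 | 1 | 1 | 0 | 0
0 | 1 | 1 | 1 | 1
1 | 0 | 0 | 0 | 1
1 | 0 | 0 | 1 | 0
1 | 0 | 1 | 0 | 0
1 | 0 | 1 | 1 | 1
1 | 1 | 0 | 0 | 0
1 | 1 | 0 | 1 | 1
1 | 1 | 1 | 0 | 1
1 | 1 | 1 | 1 | 0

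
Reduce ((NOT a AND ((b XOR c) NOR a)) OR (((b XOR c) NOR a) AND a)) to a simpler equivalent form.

By distribution ((E AND v) OR (E AND NOT v) = E):
= ((b XOR c) NOR a)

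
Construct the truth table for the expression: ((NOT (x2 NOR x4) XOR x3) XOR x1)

x4 | x3 | x1 | x2 | Output
--------------------------
0 | 0 | 0 | 0 | 0
0 | 0 | 0 | 1 | 1
0 | 0 | 1 | 0 | 1
0 | 0 | 1 | 1 | 0
0 | 1 | 0 | 0 | 1
0 | 1 | 0 | 1 | 0
0 | 1 | 1 | 0 | 0
0 | 1 | 1 | 1 | 1
1 | 0 | 0 | 0 | 1
1 | 0 | 0 | 1 | 1
1 | 0 | 1 | 0 | 0
1 | 0 | 1 | 1 | 0
1 | 1 | 0 | 0 | 0
1 | 1 | 0 | 1 | 0
1 | 1 | 1 | 0 | 1
1 | 1 | 1 | 1 | 1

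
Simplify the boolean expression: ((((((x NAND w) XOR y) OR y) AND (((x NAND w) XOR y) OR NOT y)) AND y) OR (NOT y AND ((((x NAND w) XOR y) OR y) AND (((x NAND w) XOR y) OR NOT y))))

By distribution ((E AND v) OR (E AND NOT v) = E) then distribution ((E OR v) AND (E OR NOT v) = E):
= ((x NAND w) XOR y)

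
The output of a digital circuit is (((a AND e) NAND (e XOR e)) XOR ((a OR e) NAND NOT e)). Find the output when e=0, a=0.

Substituting: (((0 AND 0) NAND (0 XOR 0)) XOR ((0 OR 0) NAND NOT 0))
= 0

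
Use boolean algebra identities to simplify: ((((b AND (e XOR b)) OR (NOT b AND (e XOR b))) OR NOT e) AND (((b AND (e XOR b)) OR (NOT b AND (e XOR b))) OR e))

By distribution ((E OR v) AND (E OR NOT v) = E) then distribution ((E AND v) OR (E AND NOT v) = E):
= (e XOR b)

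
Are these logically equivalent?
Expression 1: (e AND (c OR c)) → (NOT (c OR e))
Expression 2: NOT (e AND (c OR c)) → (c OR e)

No, Inverse is not equivalent to original (counterexample: e=0, c=0)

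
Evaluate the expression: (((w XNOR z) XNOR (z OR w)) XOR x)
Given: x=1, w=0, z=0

Substituting: (((0 XNOR 0) XNOR (0 OR 0)) XOR 1)
= 1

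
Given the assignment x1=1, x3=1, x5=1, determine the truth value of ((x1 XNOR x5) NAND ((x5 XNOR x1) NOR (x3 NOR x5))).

Substituting: ((1 XNOR 1) NAND ((1 XNOR 1) NOR (1 NOR 1)))
= 1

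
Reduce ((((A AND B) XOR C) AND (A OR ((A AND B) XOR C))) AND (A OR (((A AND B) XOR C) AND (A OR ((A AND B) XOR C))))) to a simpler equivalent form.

By absorption (E AND (E OR v) = E) then absorption (E AND (E OR v) = E):
= ((A AND B) XOR C)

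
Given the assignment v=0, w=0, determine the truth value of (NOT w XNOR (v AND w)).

Substituting: (NOT 0 XNOR (0 AND 0))
= 0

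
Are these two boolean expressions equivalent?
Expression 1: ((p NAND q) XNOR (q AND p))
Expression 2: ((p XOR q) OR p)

No. Counterexample: with p=0, q=1, Expression 1 = 0 but Expression 2 = 1.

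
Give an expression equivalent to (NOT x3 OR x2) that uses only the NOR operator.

(((x3 NOR x3) NOR x2) NOR ((x3 NOR x3) NOR x2))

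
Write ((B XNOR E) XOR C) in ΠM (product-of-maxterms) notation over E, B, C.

ΠM(1, 2, 4, 7) = (E OR B OR NOT C) AND (E OR NOT B OR C) AND (NOT E OR B OR C) AND (NOT E OR NOT B OR NOT C)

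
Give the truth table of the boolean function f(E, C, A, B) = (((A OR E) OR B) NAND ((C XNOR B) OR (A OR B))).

E | C | A | B | Output
----------------------
0 | 0 | 0 | 0 | 1
0 | 0 | 0 | 1 | 0
0 | 0 | 1 | 0 | 0
0 | 0 | 1 | 1 | 0
0 | 1 | 0 | 0 | 1
0 | 1 | 0 | 1 | 0
0 | 1 | 1 | 0 | 0
0 | 1 | 1 | 1 | 0
1 | 0 | 0 | 0 | 0
1 | 0 | 0 | 1 | 0
1 | 0 | 1 | 0 | 0
1 | 0 | 1 | 1 | 0
1 | 1 | 0 | 0 | 1
1 | 1 | 0 | 1 | 0
1 | 1 | 1 | 0 | 0
1 | 1 | 1 | 1 | 0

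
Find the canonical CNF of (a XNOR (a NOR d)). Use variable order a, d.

(a OR d) AND (NOT a OR d) AND (NOT a OR NOT d)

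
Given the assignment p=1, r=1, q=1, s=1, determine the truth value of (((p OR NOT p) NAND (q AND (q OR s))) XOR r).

Substituting: (((1 OR NOT 1) NAND (1 AND (1 OR 1))) XOR 1)
= 1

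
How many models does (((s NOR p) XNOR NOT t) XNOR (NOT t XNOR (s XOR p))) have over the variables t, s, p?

Satisfying assignments: (0,1,1), (1,1,1)
Count: 2 out of 8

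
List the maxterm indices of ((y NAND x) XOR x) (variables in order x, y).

ΠM(2) = (NOT x OR y)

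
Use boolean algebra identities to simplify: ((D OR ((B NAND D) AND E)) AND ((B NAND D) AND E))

By absorption (E AND (E OR v) = E):
= ((B NAND D) AND E)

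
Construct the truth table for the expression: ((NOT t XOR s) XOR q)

s | t | q | Output
------------------
0 | 0 | 0 | 1
0 | 0 | 1 | 0
0 | 1 | 0 | 0
0 | 1 | 1 | 1
1 | 0 | 0 | 0
1 | 0 | 1 | 1
1 | 1 | 0 | 1
1 | 1 | 1 | 0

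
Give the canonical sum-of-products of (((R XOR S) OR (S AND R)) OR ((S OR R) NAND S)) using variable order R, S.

Σm(0, 1, 2, 3) = (NOT R AND NOT S) OR (NOT R AND S) OR (R AND NOT S) OR (R AND S)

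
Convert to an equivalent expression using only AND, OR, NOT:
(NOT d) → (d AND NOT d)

d OR (d AND NOT d)
(Implication elimination: A → B = NOT A OR B)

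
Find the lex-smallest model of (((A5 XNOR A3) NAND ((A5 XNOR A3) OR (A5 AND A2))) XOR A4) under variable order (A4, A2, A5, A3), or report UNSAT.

A4=0, A2=0, A5=0, A3=1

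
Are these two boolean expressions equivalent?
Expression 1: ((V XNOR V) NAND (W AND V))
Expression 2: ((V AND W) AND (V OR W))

No. Counterexample: with V=0, W=0, Expression 1 = 1 but Expression 2 = 0.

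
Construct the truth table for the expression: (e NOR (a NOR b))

e | b | a | Output
------------------
0 | 0 | 0 | 0
0 | 0 | 1 | 1
0 | 1 | 0 | 1
0 | 1 | 1 | 1
1 | 0 | 0 | 0
1 | 0 | 1 | 0
1 | 1 | 0 | 0
1 | 1 | 1 | 0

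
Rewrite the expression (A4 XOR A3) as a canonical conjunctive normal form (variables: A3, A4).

(A3 OR A4) AND (NOT A3 OR NOT A4)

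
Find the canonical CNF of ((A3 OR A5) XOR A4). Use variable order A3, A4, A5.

(A3 OR A4 OR A5) AND (A3 OR NOT A4 OR NOT A5) AND (NOT A3 OR NOT A4 OR A5) AND (NOT A3 OR NOT A4 OR NOT A5)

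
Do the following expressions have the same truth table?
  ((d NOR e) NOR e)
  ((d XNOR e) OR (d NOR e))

No. Counterexample: with d=0, e=0, Expression 1 = 0 but Expression 2 = 1.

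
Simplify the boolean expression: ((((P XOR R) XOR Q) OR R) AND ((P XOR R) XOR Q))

By absorption (E AND (E OR v) = E):
= ((P XOR R) XOR Q)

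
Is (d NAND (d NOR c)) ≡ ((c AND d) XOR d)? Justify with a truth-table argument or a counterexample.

No. Counterexample: with d=0, c=0, Expression 1 = 1 but Expression 2 = 0.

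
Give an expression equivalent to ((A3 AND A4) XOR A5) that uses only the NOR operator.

((((((A3 NOR A3) NOR (A4 NOR A4)) NOR A5) NOR (((A3 NOR A3) NOR (A4 NOR A4)) NOR A5)) NOR ((((A3 NOR A3) NOR (A4 NOR A4)) NOR A5) NOR (((A3 NOR A3) NOR (A4 NOR A4)) NOR A5))) NOR ((((((A3 NOR A3) NOR (A4 NOR A4)) NOR ((A3 NOR A3) NOR (A4 NOR A4))) NOR (A5 NOR A5)) NOR ((((A3 NOR A3) NOR (A4 NOR A4)) NOR ((A3 NOR A3) NOR (A4 NOR A4))) NOR (A5 NOR A5))) NOR (((((A3 NOR A3) NOR (A4 NOR A4)) NOR ((A3 NOR A3) NOR (A4 NOR A4))) NOR (A5 NOR A5)) NOR ((((A3 NOR A3) NOR (A4 NOR A4)) NOR ((A3 NOR A3) NOR (A4 NOR A4))) NOR (A5 NOR A5)))))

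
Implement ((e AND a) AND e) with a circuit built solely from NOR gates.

((((e NOR e) NOR (a NOR a)) NOR ((e NOR e) NOR (a NOR a))) NOR (e NOR e))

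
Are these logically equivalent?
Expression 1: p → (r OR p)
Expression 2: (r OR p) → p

No, Converse is not equivalent to original (counterexample: r=1, p=0, t=0)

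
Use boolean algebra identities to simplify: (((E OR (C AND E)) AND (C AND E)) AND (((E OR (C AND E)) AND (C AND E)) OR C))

By absorption (E AND (E OR v) = E) then absorption (E AND (E OR v) = E):
= (C AND E)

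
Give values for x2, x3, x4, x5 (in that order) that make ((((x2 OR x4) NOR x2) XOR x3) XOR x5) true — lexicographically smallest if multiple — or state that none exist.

x2=0, x3=0, x4=0, x5=0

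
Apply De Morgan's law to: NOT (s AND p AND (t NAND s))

NOT s OR NOT p OR NOT (t NAND s)
De Morgan's: NOT(AND of terms) = OR of negations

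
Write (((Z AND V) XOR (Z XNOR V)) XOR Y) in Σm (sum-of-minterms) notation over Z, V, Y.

Σm(0, 3, 5, 7) = (NOT Z AND NOT V AND NOT Y) OR (NOT Z AND V AND Y) OR (Z AND NOT V AND Y) OR (Z AND V AND Y)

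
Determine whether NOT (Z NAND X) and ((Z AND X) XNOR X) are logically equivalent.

No. Counterexample: with Z=0, X=0, Expression 1 = 0 but Expression 2 = 1.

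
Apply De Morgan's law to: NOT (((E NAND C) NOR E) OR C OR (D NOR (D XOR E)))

NOT ((E NAND C) NOR E) AND NOT C AND NOT (D NOR (D XOR E))
De Morgan's: NOT(OR of terms) = AND of negations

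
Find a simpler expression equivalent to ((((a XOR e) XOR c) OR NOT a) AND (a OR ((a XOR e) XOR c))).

By distribution ((E OR v) AND (E OR NOT v) = E):
= ((a XOR e) XOR c)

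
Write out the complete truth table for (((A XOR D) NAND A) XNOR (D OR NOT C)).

A | C | D | Output
------------------
0 | 0 | 0 | 1
0 | 0 | 1 | 1
0 | 1 | 0 | 0
0 | 1 | 1 | 1
1 | 0 | 0 | 0
1 | 0 | 1 | 1
1 | 1 | 0 | 1
1 | 1 | 1 | 1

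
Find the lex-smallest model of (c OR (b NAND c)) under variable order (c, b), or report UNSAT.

c=0, b=0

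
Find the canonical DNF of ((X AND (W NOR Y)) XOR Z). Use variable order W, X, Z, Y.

(NOT W AND NOT X AND Z AND NOT Y) OR (NOT W AND NOT X AND Z AND Y) OR (NOT W AND X AND NOT Z AND NOT Y) OR (NOT W AND X AND Z AND Y) OR (W AND NOT X AND Z AND NOT Y) OR (W AND NOT X AND Z AND Y) OR (W AND X AND Z AND NOT Y) OR (W AND X AND Z AND Y)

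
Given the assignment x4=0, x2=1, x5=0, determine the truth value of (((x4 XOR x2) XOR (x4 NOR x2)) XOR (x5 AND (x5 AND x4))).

Substituting: (((0 XOR 1) XOR (0 NOR 1)) XOR (0 AND (0 AND 0)))
= 1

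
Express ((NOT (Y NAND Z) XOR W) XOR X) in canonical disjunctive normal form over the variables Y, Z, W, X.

(NOT Y AND NOT Z AND NOT W AND X) OR (NOT Y AND NOT Z AND W AND NOT X) OR (NOT Y AND Z AND NOT W AND X) OR (NOT Y AND Z AND W AND NOT X) OR (Y AND NOT Z AND NOT W AND X) OR (Y AND NOT Z AND W AND NOT X) OR (Y AND Z AND NOT W AND NOT X) OR (Y AND Z AND W AND X)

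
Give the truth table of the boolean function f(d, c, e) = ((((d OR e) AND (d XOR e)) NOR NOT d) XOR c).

d | c | e | Output
------------------
0 | 0 | 0 | 0
0 | 0 | 1 | 0
0 | 1 | 0 | 1
0 | 1 | 1 | 1
1 | 0 | 0 | 0
1 | 0 | 1 | 1
1 | 1 | 0 | 1
1 | 1 | 1 | 0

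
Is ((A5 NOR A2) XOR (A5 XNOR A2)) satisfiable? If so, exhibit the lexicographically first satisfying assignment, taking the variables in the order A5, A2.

A5=1, A2=1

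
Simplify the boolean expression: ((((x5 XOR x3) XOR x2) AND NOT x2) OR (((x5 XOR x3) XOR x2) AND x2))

By distribution ((E AND v) OR (E AND NOT v) = E):
= ((x5 XOR x3) XOR x2)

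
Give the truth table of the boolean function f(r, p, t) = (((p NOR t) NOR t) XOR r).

r | p | t | Output
------------------
0 | 0 | 0 | 0
0 | 0 | 1 | 0
0 | 1 | 0 | 1
0 | 1 | 1 | 0
1 | 0 | 0 | 1
1 | 0 | 1 | 1
1 | 1 | 0 | 0
1 | 1 | 1 | 1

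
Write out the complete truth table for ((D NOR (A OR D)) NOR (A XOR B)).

D | B | A | Output
------------------
0 | 0 | 0 | 0
0 | 0 | 1 | 0
0 | 1 | 0 | 0
0 | 1 | 1 | 1
1 | 0 | 0 | 1
1 | 0 | 1 | 0
1 | 1 | 0 | 0
1 | 1 | 1 | 1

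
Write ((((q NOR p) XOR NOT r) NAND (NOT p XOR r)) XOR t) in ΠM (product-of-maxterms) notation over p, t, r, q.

ΠM(1, 4, 6, 7, 12, 13, 14, 15) = (p OR t OR r OR NOT q) AND (p OR NOT t OR r OR q) AND (p OR NOT t OR NOT r OR q) AND (p OR NOT t OR NOT r OR NOT q) AND (NOT p OR NOT t OR r OR q) AND (NOT p OR NOT t OR r OR NOT q) AND (NOT p OR NOT t OR NOT r OR q) AND (NOT p OR NOT t OR NOT r OR NOT q)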